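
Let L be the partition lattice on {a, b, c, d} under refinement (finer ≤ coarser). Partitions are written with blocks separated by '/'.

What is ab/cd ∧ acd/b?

Common lower bounds of {ab/cd, acd/b}: a/b/c/d, a/b/cd.
The greatest among these is a/b/cd.

a/b/cd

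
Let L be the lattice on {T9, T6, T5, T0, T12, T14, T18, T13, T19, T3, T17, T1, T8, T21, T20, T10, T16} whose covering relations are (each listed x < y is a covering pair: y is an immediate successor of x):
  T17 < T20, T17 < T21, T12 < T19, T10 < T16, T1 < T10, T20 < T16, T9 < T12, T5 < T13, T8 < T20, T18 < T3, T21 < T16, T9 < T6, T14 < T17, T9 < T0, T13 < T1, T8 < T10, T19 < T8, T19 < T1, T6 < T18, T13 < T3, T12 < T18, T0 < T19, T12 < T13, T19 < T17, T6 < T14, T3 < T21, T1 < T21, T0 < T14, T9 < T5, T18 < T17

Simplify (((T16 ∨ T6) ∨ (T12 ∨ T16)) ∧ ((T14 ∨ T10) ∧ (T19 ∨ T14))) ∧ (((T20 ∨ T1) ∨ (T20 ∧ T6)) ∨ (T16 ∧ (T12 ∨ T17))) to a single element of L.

T16 ∨ T6 = T16
T12 ∨ T16 = T16
T16 ∨ T16 = T16
T14 ∨ T10 = T16
T19 ∨ T14 = T17
T16 ∧ T17 = T17
T16 ∧ T17 = T17
T20 ∨ T1 = T16
T20 ∧ T6 = T6
T16 ∨ T6 = T16
T12 ∨ T17 = T17
T16 ∧ T17 = T17
T16 ∨ T17 = T16
T17 ∧ T16 = T17

T17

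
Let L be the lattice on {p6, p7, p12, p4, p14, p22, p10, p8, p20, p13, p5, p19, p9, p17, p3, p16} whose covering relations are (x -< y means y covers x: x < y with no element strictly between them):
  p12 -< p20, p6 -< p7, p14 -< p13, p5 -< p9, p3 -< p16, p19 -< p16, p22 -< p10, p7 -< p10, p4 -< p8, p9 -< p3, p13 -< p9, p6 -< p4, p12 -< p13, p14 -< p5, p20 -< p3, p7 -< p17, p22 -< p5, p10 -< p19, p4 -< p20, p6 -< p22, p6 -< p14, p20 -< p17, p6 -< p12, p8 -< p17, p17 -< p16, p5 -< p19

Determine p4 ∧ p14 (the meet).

Common lower bounds of {p4, p14}: p6.
The greatest among these is p6.

p6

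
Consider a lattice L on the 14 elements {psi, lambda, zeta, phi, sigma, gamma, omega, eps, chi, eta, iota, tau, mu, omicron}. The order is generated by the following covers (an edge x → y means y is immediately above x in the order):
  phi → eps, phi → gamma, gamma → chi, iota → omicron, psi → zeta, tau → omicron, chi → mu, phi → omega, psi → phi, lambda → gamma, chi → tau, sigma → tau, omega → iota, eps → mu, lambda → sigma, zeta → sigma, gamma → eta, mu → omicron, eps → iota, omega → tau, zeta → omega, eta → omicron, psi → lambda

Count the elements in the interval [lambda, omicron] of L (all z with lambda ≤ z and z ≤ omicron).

The interval [lambda, omicron] = {chi, eta, gamma, lambda, mu, omicron, sigma, tau}, which has 8 elements.

8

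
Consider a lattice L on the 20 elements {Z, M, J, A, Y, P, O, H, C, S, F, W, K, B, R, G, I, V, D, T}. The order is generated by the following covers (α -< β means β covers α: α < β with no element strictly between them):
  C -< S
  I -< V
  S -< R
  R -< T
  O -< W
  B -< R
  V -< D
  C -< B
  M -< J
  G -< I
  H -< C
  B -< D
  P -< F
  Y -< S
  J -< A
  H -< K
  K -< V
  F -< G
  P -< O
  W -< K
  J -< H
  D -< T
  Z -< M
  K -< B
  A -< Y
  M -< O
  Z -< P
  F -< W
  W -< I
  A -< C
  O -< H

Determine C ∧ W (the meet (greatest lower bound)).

Common lower bounds of {C, W}: M, O, P, Z.
The greatest among these is O.

O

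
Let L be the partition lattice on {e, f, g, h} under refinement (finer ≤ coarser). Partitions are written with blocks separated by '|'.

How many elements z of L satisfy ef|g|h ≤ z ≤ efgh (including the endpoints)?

5

The interval [ef|g|h, efgh] = {efgh, efg|h, efh|g, ef|gh, ef|g|h}, which has 5 elements.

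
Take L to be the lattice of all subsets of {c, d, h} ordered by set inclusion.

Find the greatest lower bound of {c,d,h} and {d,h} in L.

{d,h}

Under ⊆, meet is intersection: {c,d,h} ∩ {d,h} = {d,h}.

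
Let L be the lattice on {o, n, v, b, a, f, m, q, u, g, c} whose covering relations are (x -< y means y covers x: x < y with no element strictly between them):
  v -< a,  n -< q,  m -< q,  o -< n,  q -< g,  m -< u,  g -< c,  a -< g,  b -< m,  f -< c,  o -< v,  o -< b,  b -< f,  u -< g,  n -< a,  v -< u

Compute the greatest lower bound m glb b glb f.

Common lower bounds of {m, b, f}: b, o.
The greatest among these is b.

b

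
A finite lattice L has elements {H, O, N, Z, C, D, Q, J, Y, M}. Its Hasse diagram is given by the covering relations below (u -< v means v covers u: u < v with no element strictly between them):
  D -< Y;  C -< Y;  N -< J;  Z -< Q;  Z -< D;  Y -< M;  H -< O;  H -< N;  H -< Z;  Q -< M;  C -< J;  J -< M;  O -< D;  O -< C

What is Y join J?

M

Common upper bounds of {Y, J}: M.
The least among these is M.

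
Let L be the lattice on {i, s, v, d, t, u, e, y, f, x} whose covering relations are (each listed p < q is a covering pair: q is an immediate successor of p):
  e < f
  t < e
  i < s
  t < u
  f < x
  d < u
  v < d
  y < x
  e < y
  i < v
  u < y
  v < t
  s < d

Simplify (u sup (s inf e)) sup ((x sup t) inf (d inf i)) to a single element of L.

s ∧ e = i
u ∨ i = u
x ∨ t = x
d ∧ i = i
x ∧ i = i
u ∨ i = u

u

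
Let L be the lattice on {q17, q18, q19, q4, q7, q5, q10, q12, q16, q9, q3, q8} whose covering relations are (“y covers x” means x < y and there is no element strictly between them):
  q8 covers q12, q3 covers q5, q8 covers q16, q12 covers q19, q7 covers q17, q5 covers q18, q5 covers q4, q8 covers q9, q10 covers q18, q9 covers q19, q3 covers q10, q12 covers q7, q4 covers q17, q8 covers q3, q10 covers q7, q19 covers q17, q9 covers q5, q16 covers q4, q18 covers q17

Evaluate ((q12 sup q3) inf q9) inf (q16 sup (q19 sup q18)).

q9

q12 ∨ q3 = q8
q8 ∧ q9 = q9
q19 ∨ q18 = q9
q16 ∨ q9 = q8
q9 ∧ q8 = q9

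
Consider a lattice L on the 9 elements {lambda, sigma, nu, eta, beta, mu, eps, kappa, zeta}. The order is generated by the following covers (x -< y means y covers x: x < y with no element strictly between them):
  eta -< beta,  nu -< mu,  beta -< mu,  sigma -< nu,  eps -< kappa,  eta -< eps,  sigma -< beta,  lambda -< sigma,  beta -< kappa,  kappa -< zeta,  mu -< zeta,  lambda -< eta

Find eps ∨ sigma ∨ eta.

kappa

Common upper bounds of {eps, sigma, eta}: kappa, zeta.
The least among these is kappa.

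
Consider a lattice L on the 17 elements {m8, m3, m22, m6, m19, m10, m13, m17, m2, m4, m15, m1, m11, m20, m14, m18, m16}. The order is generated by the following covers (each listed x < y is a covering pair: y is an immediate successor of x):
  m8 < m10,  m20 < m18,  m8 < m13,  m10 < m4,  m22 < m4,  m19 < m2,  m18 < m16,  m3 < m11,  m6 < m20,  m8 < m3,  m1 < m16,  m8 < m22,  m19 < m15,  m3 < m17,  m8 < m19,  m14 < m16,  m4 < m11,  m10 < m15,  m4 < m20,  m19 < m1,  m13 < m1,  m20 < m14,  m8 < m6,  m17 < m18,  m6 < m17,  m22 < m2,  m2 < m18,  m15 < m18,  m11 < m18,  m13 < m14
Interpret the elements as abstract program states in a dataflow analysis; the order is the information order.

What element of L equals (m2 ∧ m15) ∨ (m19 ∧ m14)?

m2 ∧ m15 = m19
m19 ∧ m14 = m8
m19 ∨ m8 = m19

m19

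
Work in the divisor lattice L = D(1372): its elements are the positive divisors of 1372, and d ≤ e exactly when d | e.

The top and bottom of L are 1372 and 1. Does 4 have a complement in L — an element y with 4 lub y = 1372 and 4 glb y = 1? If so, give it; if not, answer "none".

Need y with 4 ∨ y = 1372 and 4 ∧ y = 1.
Checking each element gives: 343.

343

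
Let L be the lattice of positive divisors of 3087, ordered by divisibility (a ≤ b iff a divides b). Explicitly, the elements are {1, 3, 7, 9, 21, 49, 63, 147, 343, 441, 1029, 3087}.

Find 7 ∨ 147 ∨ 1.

In the divisibility order, the join is the least common multiple: lcm(7, 147, 1) = 147.

147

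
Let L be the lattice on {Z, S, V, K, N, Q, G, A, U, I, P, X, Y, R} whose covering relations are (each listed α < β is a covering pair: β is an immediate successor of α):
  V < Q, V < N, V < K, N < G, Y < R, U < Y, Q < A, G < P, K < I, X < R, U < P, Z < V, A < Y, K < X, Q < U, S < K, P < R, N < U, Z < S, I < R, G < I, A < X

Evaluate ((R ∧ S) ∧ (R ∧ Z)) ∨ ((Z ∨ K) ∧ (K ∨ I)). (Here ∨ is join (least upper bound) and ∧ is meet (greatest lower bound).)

K

R ∧ S = S
R ∧ Z = Z
S ∧ Z = Z
Z ∨ K = K
K ∨ I = I
K ∧ I = K
Z ∨ K = K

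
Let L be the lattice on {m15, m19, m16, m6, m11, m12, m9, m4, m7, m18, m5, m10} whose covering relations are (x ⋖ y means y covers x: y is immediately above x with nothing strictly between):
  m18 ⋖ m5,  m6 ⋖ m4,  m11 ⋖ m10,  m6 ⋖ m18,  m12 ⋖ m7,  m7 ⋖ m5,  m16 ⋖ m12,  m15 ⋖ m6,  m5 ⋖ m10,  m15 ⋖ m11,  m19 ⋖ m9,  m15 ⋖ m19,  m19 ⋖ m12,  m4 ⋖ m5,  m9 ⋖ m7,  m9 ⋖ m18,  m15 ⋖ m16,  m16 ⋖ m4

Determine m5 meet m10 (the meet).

Common lower bounds of {m5, m10}: m12, m15, m16, m18, m19, m4, m5, m6, m7, m9.
The greatest among these is m5.

m5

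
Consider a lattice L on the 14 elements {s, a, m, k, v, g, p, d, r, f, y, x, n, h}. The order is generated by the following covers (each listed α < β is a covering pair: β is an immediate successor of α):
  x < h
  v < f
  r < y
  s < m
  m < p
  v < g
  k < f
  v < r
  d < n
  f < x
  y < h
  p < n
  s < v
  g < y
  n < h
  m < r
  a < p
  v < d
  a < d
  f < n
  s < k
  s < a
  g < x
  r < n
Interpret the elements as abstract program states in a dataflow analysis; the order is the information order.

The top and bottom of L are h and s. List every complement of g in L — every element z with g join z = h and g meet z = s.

a, p

Need z with g ∨ z = h and g ∧ z = s.
Checking each element gives: a, p.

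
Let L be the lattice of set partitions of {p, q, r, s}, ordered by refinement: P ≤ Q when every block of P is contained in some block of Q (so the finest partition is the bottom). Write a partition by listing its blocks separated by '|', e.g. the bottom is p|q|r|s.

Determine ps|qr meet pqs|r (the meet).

The meet (common refinement) of ps|qr and pqs|r intersects blocks pairwise, giving ps|q|r.

ps|q|r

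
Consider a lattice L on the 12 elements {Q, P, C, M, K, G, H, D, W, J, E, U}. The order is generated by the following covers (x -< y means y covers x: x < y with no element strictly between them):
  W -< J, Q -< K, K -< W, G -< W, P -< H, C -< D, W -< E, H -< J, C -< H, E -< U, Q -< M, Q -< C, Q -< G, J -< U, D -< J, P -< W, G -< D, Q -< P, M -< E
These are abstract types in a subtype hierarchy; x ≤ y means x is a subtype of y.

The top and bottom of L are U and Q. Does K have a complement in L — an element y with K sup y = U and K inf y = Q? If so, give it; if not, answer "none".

For every candidate y, either K ∨ y ≠ U or K ∧ y ≠ Q; no complement exists.

none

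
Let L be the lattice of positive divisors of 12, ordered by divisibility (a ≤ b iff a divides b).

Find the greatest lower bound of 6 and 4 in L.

Common lower bounds of {6, 4}: 1, 2.
The greatest among these is 2.

2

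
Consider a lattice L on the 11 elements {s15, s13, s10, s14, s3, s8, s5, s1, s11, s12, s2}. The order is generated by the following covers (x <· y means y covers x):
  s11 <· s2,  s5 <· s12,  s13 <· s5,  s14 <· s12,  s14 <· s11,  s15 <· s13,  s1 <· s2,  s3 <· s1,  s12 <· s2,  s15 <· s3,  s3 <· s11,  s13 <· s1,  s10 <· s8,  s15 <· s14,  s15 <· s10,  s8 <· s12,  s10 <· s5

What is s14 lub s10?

Common upper bounds of {s14, s10}: s12, s2.
The least among these is s12.

s12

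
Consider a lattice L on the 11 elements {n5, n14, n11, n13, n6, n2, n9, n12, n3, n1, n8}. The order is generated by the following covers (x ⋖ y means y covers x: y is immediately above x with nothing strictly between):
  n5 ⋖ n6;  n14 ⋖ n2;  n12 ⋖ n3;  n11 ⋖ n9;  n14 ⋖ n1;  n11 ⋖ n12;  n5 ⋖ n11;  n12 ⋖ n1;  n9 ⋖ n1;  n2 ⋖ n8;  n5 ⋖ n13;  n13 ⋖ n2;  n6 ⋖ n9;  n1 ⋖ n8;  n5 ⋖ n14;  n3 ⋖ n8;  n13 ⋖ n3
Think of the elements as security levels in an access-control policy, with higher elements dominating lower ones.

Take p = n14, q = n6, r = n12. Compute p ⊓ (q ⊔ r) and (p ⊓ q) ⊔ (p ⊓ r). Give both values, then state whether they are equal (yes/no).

n14; n5; no

q ⊔ r = n1, so p ⊓ (q ⊔ r) = n14 ⊓ n1 = n14.
p ⊓ q = n5 and p ⊓ r = n5, so (p ⊓ q) ⊔ (p ⊓ r) = n5 ⊔ n5 = n5.
Equal: no.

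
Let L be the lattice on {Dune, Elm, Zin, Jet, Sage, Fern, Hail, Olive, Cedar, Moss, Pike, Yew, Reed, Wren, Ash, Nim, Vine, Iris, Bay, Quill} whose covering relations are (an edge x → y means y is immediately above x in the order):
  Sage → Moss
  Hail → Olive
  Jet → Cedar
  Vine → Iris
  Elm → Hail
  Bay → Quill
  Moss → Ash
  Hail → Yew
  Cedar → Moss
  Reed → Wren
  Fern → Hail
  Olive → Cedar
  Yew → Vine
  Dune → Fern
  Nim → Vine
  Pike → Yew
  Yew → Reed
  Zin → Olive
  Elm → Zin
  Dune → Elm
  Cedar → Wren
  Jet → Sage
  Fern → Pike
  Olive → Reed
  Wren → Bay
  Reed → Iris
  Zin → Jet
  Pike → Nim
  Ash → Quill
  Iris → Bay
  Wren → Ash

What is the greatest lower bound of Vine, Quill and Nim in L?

Nim

Common lower bounds of {Vine, Quill, Nim}: Dune, Fern, Nim, Pike.
The greatest among these is Nim.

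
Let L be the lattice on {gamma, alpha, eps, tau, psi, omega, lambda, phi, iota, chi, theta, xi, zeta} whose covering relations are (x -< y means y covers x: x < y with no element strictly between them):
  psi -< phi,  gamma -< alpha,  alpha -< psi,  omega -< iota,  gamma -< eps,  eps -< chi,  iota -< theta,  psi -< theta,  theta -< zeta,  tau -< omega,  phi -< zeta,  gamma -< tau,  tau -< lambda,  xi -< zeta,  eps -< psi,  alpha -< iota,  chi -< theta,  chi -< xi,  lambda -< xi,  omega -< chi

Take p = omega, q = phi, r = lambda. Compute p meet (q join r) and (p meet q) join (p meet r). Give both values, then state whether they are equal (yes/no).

q join r = zeta, so p meet (q join r) = omega meet zeta = omega.
p meet q = gamma and p meet r = tau, so (p meet q) join (p meet r) = gamma join tau = tau.
Equal: no.

omega; tau; no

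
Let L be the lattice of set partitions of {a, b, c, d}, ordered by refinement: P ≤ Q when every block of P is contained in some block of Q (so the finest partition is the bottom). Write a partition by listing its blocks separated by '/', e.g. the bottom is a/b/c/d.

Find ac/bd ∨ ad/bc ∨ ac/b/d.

abcd

Common upper bounds of {ac/bd, ad/bc, ac/b/d}: abcd.
The least among these is abcd.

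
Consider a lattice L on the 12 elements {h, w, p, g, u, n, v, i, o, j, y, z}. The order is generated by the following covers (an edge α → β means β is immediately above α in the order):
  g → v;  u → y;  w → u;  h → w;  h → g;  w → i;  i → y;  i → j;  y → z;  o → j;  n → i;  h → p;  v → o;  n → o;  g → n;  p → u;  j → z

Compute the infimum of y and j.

i

Common lower bounds of {y, j}: g, h, i, n, w.
The greatest among these is i.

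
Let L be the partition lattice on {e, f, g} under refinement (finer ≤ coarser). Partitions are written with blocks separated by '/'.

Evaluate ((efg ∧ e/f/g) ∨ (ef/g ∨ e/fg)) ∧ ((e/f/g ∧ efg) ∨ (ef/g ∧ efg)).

ef/g

efg ∧ e/f/g = e/f/g
ef/g ∨ e/fg = efg
e/f/g ∨ efg = efg
e/f/g ∧ efg = e/f/g
ef/g ∧ efg = ef/g
e/f/g ∨ ef/g = ef/g
efg ∧ ef/g = ef/g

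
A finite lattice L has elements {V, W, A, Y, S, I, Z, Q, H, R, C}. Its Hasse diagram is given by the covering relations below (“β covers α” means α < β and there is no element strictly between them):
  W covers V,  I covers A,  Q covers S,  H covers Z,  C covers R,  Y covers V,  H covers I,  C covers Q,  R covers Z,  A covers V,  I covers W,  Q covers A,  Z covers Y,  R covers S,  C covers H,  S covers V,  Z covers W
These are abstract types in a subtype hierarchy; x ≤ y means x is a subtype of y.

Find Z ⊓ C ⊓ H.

Z

Common lower bounds of {Z, C, H}: V, W, Y, Z.
The greatest among these is Z.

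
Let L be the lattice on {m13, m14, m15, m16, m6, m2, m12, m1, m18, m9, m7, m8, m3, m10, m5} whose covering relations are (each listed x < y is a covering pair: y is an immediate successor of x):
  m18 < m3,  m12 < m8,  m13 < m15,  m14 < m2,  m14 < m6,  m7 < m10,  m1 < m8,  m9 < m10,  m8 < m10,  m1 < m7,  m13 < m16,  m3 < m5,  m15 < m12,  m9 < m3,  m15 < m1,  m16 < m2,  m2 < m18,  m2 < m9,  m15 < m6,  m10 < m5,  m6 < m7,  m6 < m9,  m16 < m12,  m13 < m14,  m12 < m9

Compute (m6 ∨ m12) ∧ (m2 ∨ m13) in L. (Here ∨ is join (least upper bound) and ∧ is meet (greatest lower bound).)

m2

m6 ∨ m12 = m9
m2 ∨ m13 = m2
m9 ∧ m2 = m2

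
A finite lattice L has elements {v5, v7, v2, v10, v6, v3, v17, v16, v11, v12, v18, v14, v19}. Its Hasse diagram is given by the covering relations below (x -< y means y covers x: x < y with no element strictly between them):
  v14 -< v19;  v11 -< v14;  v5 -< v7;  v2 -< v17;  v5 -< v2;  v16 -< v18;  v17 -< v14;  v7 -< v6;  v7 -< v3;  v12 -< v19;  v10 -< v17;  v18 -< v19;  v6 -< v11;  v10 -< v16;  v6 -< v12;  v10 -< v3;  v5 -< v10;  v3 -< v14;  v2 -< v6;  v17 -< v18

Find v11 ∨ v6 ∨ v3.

Common upper bounds of {v11, v6, v3}: v14, v19.
The least among these is v14.

v14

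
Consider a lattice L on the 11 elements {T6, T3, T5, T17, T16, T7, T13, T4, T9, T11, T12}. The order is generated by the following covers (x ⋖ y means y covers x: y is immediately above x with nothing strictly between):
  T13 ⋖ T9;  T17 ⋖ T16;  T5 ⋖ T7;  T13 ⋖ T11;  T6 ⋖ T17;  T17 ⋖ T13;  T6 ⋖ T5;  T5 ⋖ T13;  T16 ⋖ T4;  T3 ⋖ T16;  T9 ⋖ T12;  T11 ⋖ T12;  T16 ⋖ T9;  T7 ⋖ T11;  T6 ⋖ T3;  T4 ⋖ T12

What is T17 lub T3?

T16

Common upper bounds of {T17, T3}: T12, T16, T4, T9.
The least among these is T16.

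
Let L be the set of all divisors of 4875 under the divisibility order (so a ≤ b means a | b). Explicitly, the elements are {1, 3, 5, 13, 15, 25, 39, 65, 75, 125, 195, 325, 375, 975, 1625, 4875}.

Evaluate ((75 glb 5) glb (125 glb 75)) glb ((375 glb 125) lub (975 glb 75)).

5

75 ∧ 5 = 5
125 ∧ 75 = 25
5 ∧ 25 = 5
375 ∧ 125 = 125
975 ∧ 75 = 75
125 ∨ 75 = 375
5 ∧ 375 = 5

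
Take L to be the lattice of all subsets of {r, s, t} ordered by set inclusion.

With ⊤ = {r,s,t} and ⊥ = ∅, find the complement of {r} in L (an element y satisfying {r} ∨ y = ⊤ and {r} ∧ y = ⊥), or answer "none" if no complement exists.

Need y with {r} ∨ y = {r,s,t} and {r} ∧ y = ∅.
Checking each element gives: {s,t}.

{s,t}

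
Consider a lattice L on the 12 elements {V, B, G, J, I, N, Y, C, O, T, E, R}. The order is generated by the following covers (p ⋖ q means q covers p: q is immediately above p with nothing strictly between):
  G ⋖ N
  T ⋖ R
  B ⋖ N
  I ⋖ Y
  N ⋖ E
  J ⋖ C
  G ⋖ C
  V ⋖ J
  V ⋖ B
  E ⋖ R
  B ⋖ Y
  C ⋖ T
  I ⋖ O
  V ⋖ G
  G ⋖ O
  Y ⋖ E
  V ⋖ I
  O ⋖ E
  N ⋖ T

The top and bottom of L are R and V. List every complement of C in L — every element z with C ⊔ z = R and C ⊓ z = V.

I, Y

Need z with C ∨ z = R and C ∧ z = V.
Checking each element gives: I, Y.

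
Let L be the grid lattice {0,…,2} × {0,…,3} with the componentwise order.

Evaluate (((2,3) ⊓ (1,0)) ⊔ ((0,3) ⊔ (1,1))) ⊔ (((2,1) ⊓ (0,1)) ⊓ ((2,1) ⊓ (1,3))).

(1,3)

(2,3) ∧ (1,0) = (1,0)
(0,3) ∨ (1,1) = (1,3)
(1,0) ∨ (1,3) = (1,3)
(2,1) ∧ (0,1) = (0,1)
(2,1) ∧ (1,3) = (1,1)
(0,1) ∧ (1,1) = (0,1)
(1,3) ∨ (0,1) = (1,3)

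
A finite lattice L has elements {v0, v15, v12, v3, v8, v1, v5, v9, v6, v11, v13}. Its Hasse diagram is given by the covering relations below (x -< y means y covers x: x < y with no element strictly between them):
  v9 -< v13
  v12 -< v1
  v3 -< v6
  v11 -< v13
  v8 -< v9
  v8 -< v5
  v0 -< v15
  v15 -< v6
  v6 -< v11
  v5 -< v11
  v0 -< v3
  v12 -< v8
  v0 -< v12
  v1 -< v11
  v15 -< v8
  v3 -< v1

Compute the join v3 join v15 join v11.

Common upper bounds of {v3, v15, v11}: v11, v13.
The least among these is v11.

v11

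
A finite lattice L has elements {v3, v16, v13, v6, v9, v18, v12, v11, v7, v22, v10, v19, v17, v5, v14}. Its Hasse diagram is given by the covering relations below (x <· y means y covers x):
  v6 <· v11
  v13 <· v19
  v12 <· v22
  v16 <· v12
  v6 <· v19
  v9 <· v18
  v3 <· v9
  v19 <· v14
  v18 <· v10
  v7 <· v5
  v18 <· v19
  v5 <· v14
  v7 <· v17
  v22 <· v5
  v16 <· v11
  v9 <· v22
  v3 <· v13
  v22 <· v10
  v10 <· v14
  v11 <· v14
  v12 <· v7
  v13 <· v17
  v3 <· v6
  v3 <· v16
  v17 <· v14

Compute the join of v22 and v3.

v22

Common upper bounds of {v22, v3}: v10, v14, v22, v5.
The least among these is v22.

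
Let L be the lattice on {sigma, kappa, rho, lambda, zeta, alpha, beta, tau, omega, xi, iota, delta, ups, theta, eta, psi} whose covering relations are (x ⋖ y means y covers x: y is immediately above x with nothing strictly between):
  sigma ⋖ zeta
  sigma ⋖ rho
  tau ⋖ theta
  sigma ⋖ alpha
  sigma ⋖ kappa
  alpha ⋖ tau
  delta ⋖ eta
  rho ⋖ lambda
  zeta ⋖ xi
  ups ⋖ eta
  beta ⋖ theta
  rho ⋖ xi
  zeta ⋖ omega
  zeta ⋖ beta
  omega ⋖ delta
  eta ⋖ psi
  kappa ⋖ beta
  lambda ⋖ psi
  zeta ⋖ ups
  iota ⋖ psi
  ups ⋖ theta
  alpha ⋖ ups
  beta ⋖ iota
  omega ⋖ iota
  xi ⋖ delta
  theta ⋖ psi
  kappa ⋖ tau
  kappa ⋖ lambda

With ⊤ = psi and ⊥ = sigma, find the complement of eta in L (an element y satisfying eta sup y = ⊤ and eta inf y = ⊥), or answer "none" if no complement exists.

Need y with eta ∨ y = psi and eta ∧ y = sigma.
Checking each element gives: kappa.

kappa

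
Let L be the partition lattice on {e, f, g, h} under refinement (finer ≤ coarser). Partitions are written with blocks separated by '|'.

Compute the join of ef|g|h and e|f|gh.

The join of ef|g|h and e|f|gh merges any blocks that overlap across the partitions, giving ef|gh.

ef|gh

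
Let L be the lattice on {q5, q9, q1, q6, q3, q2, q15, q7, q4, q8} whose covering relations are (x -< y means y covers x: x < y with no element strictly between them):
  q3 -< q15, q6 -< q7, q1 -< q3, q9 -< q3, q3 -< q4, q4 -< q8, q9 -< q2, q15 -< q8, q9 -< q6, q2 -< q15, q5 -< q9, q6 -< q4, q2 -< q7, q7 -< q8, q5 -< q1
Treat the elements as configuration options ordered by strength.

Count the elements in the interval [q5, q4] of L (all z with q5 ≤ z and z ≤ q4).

The interval [q5, q4] = {q1, q3, q4, q5, q6, q9}, which has 6 elements.

6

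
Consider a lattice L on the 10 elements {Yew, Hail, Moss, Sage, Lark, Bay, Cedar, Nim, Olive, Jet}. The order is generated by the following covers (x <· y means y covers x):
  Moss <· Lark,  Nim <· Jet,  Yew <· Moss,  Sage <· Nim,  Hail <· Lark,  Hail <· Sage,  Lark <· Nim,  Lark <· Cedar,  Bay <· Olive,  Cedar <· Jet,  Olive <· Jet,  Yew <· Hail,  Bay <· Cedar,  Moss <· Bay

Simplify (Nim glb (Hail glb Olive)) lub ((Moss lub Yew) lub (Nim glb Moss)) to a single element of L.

Hail ∧ Olive = Yew
Nim ∧ Yew = Yew
Moss ∨ Yew = Moss
Nim ∧ Moss = Moss
Moss ∨ Moss = Moss
Yew ∨ Moss = Moss

Moss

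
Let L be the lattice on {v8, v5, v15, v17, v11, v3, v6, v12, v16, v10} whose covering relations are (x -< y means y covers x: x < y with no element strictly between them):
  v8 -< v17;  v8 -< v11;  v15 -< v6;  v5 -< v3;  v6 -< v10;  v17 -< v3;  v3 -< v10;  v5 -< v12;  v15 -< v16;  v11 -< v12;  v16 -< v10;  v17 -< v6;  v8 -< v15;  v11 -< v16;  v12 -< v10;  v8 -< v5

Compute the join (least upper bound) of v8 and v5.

v5

Common upper bounds of {v8, v5}: v10, v12, v3, v5.
The least among these is v5.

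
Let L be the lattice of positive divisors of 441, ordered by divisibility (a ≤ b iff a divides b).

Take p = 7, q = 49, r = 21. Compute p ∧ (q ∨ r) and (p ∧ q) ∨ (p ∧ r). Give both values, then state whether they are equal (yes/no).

q ∨ r = 147, so p ∧ (q ∨ r) = 7 ∧ 147 = 7.
p ∧ q = 7 and p ∧ r = 7, so (p ∧ q) ∨ (p ∧ r) = 7 ∨ 7 = 7.
Equal: yes.

7; 7; yes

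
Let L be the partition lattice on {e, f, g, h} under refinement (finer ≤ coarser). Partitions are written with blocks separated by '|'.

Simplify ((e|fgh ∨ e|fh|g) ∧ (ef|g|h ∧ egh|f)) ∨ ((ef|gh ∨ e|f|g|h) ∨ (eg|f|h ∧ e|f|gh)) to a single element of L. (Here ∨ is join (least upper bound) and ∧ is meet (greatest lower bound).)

ef|gh

e|fgh ∨ e|fh|g = e|fgh
ef|g|h ∧ egh|f = e|f|g|h
e|fgh ∧ e|f|g|h = e|f|g|h
ef|gh ∨ e|f|g|h = ef|gh
eg|f|h ∧ e|f|gh = e|f|g|h
ef|gh ∨ e|f|g|h = ef|gh
e|f|g|h ∨ ef|gh = ef|gh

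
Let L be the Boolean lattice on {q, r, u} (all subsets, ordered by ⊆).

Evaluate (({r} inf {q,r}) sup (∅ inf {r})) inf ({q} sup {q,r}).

{r} ∧ {q,r} = {r}
∅ ∧ {r} = ∅
{r} ∨ ∅ = {r}
{q} ∨ {q,r} = {q,r}
{r} ∧ {q,r} = {r}

{r}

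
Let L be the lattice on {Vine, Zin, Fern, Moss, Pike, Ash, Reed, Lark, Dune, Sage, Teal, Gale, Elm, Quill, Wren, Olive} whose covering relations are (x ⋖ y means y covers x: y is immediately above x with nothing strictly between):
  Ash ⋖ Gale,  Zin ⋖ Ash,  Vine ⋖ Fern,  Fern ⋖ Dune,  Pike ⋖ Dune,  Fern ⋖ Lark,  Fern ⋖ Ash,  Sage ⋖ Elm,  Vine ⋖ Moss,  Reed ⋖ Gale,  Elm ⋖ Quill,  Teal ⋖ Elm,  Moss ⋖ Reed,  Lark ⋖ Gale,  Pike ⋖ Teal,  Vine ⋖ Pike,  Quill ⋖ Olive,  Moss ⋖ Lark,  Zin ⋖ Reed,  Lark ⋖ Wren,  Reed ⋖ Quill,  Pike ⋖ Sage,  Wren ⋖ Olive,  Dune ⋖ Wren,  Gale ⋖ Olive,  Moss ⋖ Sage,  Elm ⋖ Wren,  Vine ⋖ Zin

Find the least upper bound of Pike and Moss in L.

Common upper bounds of {Pike, Moss}: Elm, Olive, Quill, Sage, Wren.
The least among these is Sage.

Sage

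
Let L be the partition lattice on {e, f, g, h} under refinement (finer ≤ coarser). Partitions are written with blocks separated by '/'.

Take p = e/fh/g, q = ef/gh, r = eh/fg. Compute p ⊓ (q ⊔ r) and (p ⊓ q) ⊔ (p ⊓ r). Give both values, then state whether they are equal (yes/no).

q ⊔ r = efgh, so p ⊓ (q ⊔ r) = e/fh/g ⊓ efgh = e/fh/g.
p ⊓ q = e/f/g/h and p ⊓ r = e/f/g/h, so (p ⊓ q) ⊔ (p ⊓ r) = e/f/g/h ⊔ e/f/g/h = e/f/g/h.
Equal: no.

e/fh/g; e/f/g/h; no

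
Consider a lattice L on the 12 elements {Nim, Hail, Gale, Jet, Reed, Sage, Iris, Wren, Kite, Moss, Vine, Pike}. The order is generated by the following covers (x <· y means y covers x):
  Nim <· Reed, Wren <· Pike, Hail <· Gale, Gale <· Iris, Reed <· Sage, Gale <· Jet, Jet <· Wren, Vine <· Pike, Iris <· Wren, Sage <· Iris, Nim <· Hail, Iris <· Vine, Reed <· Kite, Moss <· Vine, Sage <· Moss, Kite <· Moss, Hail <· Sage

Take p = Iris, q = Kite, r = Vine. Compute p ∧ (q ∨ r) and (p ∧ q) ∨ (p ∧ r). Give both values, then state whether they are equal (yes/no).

Iris; Iris; yes

q ∨ r = Vine, so p ∧ (q ∨ r) = Iris ∧ Vine = Iris.
p ∧ q = Reed and p ∧ r = Iris, so (p ∧ q) ∨ (p ∧ r) = Reed ∨ Iris = Iris.
Equal: yes.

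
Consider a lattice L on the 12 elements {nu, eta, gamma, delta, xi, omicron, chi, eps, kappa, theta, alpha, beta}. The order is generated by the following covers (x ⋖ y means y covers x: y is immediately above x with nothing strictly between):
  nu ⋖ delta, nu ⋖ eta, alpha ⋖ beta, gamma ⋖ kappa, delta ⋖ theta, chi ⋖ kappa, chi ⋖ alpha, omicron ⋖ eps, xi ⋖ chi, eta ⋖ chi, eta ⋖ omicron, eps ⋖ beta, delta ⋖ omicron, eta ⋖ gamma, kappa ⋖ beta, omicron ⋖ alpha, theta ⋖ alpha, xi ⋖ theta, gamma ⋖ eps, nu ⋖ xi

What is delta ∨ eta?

omicron

Common upper bounds of {delta, eta}: alpha, beta, eps, omicron.
The least among these is omicron.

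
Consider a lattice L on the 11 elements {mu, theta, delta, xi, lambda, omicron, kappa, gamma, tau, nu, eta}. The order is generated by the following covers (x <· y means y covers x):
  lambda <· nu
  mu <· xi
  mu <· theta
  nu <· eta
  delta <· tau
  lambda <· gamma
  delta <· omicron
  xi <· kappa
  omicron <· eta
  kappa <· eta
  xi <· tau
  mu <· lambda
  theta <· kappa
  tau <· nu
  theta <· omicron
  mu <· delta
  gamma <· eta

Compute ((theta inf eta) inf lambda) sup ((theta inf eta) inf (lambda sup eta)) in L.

theta ∧ eta = theta
theta ∧ lambda = mu
theta ∧ eta = theta
lambda ∨ eta = eta
theta ∧ eta = theta
mu ∨ theta = theta

theta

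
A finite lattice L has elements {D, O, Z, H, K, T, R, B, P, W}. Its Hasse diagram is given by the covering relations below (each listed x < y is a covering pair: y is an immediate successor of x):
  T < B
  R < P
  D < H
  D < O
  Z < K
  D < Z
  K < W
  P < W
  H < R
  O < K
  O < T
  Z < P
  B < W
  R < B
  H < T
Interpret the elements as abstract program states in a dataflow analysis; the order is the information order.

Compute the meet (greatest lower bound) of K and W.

K

Common lower bounds of {K, W}: D, K, O, Z.
The greatest among these is K.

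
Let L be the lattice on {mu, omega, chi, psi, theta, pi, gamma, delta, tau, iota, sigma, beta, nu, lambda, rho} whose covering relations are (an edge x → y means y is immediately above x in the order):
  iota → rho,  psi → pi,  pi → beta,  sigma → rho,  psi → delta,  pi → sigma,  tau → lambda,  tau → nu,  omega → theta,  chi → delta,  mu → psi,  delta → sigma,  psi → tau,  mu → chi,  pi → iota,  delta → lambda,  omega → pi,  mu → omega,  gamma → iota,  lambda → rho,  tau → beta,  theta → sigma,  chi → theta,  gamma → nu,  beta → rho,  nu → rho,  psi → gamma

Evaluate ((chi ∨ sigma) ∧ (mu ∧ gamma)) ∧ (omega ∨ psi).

chi ∨ sigma = sigma
mu ∧ gamma = mu
sigma ∧ mu = mu
omega ∨ psi = pi
mu ∧ pi = mu

mu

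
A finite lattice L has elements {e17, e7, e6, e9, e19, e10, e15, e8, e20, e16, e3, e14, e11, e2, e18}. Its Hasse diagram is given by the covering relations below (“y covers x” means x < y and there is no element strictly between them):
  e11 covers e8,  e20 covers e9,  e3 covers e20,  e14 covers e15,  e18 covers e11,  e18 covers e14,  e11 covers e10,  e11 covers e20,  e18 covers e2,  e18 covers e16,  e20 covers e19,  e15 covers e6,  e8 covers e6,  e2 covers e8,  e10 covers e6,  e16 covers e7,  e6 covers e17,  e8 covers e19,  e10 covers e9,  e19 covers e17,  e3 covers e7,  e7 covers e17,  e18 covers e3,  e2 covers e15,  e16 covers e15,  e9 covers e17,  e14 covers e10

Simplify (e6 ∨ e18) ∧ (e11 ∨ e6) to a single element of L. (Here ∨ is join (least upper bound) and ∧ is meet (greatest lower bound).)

e11

e6 ∨ e18 = e18
e11 ∨ e6 = e11
e18 ∧ e11 = e11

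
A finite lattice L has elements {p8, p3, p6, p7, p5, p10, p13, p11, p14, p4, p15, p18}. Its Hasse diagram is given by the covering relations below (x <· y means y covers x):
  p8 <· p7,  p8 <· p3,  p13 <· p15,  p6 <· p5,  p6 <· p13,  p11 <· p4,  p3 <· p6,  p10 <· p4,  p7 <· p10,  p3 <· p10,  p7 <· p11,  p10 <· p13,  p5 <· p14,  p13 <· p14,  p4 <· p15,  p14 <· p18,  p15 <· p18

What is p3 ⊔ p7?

p10

Common upper bounds of {p3, p7}: p10, p13, p14, p15, p18, p4.
The least among these is p10.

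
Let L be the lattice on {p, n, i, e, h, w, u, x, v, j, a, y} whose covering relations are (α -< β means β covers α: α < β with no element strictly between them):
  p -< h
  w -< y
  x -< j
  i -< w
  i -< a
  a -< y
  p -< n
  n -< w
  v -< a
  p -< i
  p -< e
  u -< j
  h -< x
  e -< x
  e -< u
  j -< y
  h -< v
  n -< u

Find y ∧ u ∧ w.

n

Common lower bounds of {y, u, w}: n, p.
The greatest among these is n.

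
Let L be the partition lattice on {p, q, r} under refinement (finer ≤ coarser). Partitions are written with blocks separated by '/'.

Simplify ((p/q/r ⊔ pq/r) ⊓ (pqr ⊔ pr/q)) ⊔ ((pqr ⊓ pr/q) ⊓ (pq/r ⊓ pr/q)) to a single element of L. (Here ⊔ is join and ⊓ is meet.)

p/q/r ∨ pq/r = pq/r
pqr ∨ pr/q = pqr
pq/r ∧ pqr = pq/r
pqr ∧ pr/q = pr/q
pq/r ∧ pr/q = p/q/r
pr/q ∧ p/q/r = p/q/r
pq/r ∨ p/q/r = pq/r

pq/r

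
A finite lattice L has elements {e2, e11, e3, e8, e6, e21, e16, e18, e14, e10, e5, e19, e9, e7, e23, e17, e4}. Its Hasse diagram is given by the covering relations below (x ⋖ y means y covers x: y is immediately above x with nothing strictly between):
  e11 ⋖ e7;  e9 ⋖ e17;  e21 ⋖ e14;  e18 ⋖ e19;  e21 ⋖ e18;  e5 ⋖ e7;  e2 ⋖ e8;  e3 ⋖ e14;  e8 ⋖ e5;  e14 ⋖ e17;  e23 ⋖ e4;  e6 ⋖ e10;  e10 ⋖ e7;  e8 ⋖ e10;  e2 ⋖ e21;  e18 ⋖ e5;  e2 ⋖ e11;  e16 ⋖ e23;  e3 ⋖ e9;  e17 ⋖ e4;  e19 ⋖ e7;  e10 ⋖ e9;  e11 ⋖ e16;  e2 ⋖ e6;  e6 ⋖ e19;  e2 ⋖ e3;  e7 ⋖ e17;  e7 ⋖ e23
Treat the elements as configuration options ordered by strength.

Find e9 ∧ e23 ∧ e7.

Common lower bounds of {e9, e23, e7}: e10, e2, e6, e8.
The greatest among these is e10.

e10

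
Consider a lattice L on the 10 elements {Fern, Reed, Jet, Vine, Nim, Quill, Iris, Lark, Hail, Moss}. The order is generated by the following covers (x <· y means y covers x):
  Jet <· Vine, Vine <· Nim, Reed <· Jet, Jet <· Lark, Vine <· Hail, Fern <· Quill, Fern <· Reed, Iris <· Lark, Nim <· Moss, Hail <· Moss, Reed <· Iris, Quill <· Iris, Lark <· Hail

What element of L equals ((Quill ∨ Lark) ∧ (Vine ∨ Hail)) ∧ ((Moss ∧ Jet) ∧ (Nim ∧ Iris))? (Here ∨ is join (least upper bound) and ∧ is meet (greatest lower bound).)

Reed

Quill ∨ Lark = Lark
Vine ∨ Hail = Hail
Lark ∧ Hail = Lark
Moss ∧ Jet = Jet
Nim ∧ Iris = Reed
Jet ∧ Reed = Reed
Lark ∧ Reed = Reed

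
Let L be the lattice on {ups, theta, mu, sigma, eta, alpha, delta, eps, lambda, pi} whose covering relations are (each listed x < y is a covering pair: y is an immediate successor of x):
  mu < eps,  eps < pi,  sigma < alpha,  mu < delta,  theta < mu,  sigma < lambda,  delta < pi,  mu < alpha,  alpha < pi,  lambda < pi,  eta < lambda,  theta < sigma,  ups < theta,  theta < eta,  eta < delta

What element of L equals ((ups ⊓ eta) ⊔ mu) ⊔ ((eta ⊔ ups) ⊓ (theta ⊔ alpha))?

ups ∧ eta = ups
ups ∨ mu = mu
eta ∨ ups = eta
theta ∨ alpha = alpha
eta ∧ alpha = theta
mu ∨ theta = mu

mu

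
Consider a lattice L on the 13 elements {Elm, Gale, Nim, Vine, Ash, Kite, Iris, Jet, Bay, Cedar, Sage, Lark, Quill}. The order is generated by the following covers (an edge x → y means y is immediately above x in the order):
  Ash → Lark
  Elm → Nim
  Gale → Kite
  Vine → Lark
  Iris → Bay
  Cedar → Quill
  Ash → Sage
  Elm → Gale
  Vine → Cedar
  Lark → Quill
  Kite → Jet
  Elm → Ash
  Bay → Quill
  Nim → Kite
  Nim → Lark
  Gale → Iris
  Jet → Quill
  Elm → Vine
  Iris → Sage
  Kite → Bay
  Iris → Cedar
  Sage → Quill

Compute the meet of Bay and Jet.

Kite

Common lower bounds of {Bay, Jet}: Elm, Gale, Kite, Nim.
The greatest among these is Kite.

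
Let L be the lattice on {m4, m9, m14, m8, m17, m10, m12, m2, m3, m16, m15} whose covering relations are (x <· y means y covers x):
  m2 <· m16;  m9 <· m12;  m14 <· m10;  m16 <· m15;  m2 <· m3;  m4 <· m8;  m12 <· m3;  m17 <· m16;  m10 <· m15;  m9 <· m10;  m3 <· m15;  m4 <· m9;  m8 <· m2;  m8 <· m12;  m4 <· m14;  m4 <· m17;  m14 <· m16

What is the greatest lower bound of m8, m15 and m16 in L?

Common lower bounds of {m8, m15, m16}: m4, m8.
The greatest among these is m8.

m8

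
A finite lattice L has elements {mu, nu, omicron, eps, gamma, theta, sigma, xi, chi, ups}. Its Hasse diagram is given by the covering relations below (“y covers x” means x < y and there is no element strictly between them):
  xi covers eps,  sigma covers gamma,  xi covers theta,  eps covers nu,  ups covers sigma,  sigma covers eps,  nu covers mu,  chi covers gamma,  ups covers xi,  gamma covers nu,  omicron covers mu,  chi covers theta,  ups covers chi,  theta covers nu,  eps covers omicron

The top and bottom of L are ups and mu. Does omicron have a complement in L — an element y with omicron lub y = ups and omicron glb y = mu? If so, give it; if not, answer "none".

chi

Need y with omicron ∨ y = ups and omicron ∧ y = mu.
Checking each element gives: chi.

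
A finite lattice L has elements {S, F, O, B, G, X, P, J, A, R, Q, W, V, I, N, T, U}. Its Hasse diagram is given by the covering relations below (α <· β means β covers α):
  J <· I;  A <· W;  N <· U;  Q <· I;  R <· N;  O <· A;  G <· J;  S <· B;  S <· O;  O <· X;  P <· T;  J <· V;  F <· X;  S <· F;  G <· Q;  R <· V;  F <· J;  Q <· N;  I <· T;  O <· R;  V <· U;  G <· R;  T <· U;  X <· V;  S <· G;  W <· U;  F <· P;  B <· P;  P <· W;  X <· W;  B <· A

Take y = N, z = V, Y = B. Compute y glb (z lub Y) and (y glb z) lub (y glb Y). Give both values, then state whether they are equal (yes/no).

N; R; no

z lub Y = U, so y glb (z lub Y) = N glb U = N.
y glb z = R and y glb Y = S, so (y glb z) lub (y glb Y) = R lub S = R.
Equal: no.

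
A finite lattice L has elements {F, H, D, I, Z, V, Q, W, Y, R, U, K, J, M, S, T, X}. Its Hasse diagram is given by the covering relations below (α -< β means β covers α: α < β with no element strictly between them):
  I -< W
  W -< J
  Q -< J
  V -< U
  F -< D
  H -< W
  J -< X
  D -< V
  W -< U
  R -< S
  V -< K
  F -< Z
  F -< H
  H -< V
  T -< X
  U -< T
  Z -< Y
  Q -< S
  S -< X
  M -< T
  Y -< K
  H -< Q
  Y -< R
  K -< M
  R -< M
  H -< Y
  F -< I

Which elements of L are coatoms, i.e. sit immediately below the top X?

J, S, T

The coatoms are exactly the elements covered by X: J, S, T.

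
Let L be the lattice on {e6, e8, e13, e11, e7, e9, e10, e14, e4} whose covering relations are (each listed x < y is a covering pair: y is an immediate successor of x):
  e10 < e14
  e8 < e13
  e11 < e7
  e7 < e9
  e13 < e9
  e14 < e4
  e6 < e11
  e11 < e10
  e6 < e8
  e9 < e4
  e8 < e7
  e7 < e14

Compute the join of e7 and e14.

Common upper bounds of {e7, e14}: e14, e4.
The least among these is e14.

e14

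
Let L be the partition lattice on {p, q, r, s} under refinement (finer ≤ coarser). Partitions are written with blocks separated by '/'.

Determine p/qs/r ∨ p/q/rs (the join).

The join of p/qs/r and p/q/rs merges any blocks that overlap across the partitions, giving p/qrs.

p/qrs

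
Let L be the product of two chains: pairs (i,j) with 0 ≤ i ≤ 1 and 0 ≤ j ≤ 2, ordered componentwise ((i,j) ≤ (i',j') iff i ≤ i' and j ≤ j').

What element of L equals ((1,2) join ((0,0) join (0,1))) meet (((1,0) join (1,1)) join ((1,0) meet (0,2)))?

(0,0) ∨ (0,1) = (0,1)
(1,2) ∨ (0,1) = (1,2)
(1,0) ∨ (1,1) = (1,1)
(1,0) ∧ (0,2) = (0,0)
(1,1) ∨ (0,0) = (1,1)
(1,2) ∧ (1,1) = (1,1)

(1,1)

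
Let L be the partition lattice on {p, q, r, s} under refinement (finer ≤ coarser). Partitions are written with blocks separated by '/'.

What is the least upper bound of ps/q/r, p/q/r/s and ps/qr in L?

ps/qr

Common upper bounds of {ps/q/r, p/q/r/s, ps/qr}: pqrs, ps/qr.
The least among these is ps/qr.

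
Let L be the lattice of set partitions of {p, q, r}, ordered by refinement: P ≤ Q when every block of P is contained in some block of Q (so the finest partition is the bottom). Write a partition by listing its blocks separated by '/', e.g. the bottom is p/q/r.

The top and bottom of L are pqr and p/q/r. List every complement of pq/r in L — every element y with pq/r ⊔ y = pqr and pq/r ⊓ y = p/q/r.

p/qr, pr/q

Need y with pq/r ∨ y = pqr and pq/r ∧ y = p/q/r.
Checking each element gives: p/qr, pr/q.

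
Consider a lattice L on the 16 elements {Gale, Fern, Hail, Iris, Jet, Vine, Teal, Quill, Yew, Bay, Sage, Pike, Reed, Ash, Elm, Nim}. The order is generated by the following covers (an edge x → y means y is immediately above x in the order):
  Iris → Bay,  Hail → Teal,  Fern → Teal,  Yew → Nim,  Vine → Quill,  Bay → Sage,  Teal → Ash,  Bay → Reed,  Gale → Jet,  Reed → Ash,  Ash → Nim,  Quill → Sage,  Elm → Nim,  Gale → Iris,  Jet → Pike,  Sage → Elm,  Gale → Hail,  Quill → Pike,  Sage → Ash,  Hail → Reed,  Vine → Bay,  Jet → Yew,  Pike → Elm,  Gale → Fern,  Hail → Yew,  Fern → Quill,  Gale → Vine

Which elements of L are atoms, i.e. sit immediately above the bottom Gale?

The atoms are exactly the elements that cover Gale: Fern, Hail, Iris, Jet, Vine.

Fern, Hail, Iris, Jet, Vine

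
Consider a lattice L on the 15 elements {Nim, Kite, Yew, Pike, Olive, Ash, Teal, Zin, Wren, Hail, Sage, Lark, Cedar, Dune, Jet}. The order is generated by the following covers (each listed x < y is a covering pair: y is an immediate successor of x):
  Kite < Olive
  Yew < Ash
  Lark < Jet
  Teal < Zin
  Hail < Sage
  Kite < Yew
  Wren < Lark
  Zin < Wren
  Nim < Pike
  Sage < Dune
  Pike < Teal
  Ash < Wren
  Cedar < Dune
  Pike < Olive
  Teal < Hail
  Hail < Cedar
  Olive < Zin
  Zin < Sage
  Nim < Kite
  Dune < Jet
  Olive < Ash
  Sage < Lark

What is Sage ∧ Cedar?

Common lower bounds of {Sage, Cedar}: Hail, Nim, Pike, Teal.
The greatest among these is Hail.

Hail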